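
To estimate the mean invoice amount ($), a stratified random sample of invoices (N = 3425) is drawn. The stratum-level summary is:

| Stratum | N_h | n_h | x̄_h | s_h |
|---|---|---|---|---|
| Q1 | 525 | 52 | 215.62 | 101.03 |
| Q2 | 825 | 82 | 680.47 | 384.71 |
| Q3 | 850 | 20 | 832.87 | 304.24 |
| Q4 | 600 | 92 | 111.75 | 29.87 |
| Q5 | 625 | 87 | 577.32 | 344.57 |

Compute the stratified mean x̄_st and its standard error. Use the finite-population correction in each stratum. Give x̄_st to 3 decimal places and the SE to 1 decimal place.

x̄_st ≈ 528.585, SE ≈ 20.4

x̄_st = Σ W_h x̄_h = (525·215.62 + 825·680.47 + 850·832.87 + 600·111.75 + 625·577.32)/3425 = 528.58474
V̂(x̄_st) = Σ W_h² (1 − n_h/N_h) s_h²/n_h, with W_h = N_h/N and N = 3425:
  stratum Q1: (525/3425)²·(1 − 52/525)·101.03²/52 = 4.15525
  stratum Q2: (825/3425)²·(1 − 82/825)·384.71²/82 = 94.3137
  stratum Q3: (850/3425)²·(1 − 20/850)·304.24²/20 = 278.342
  stratum Q4: (600/3425)²·(1 − 92/600)·29.87²/92 = 0.251986
  stratum Q5: (625/3425)²·(1 − 87/625)·344.57²/87 = 39.118
V̂(x̄_st) = 416.181
SE(x̄_st) = √416.181 = 20.4005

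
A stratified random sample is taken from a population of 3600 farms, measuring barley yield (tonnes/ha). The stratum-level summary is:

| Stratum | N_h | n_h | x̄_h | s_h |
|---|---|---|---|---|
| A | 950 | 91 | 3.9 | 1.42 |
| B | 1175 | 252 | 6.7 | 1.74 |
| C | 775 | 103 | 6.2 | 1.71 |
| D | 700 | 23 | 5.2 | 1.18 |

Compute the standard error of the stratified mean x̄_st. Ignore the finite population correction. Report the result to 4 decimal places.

SE(x̄_st) ≈ 0.0802

V̂(x̄_st) = Σ W_h² s_h²/n_h, with W_h = N_h/N and N = 3600:
  stratum A: (950/3600)²·1.42²/91 = 0.00154304
  stratum B: (1175/3600)²·1.74²/252 = 0.00127988
  stratum C: (775/3600)²·1.71²/103 = 0.00131569
  stratum D: (700/3600)²·1.18²/23 = 0.0022889
V̂(x̄_st) = 0.00642751
SE(x̄_st) = √0.00642751 = 0.0801718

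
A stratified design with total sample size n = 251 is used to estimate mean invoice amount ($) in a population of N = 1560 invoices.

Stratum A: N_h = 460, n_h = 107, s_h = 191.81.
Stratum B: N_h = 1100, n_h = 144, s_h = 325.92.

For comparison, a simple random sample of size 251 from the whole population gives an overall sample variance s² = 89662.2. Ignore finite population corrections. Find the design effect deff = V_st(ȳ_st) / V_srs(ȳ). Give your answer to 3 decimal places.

deff ≈ 1.110

V̂(ȳ_st) = Σ W_h² s_h²/n_h, with W_h = N_h/N and N = 1560:
  stratum A: (460/1560)²·191.81²/107 = 29.8968
  stratum B: (1100/1560)²·325.92²/144 = 366.772
V_st = 396.668
V_srs = s²/n = 89662.2/251 = 357.22
deff = V_st / V_srs = 396.668/357.22 = 1.1104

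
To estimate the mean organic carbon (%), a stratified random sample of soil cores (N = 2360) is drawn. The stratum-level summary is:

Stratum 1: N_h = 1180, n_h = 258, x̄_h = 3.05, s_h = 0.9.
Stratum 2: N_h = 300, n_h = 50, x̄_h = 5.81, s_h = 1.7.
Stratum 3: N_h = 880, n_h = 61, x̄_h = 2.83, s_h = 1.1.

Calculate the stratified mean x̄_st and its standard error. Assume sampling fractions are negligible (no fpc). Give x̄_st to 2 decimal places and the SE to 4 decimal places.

x̄_st ≈ 3.32, SE ≈ 0.0669

x̄_st = Σ W_h x̄_h = (1180·3.05 + 300·5.81 + 880·2.83)/2360 = 3.31881
V̂(x̄_st) = Σ W_h² s_h²/n_h, with W_h = N_h/N and N = 2360:
  stratum 1: (1180/2360)²·0.9²/258 = 0.000784884
  stratum 2: (300/2360)²·1.7²/50 = 0.000933999
  stratum 3: (880/2360)²·1.1²/61 = 0.00275802
V̂(x̄_st) = 0.0044769
SE(x̄_st) = √0.0044769 = 0.0669096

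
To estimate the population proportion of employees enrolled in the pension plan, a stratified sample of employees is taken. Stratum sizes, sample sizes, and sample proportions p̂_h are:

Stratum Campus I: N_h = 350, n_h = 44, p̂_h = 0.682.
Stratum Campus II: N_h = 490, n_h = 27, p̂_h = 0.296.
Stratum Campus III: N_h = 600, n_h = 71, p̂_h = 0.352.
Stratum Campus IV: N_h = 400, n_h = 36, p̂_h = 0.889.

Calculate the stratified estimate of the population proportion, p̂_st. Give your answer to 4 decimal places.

p̂_st ≈ 0.5166

N = 1840; stratum weights W_h = N_h/N.
p̂_st = Σ W_h p̂_h = (350·0.682 + 490·0.296 + 600·0.352 + 400·0.889)/1840 = 0.51660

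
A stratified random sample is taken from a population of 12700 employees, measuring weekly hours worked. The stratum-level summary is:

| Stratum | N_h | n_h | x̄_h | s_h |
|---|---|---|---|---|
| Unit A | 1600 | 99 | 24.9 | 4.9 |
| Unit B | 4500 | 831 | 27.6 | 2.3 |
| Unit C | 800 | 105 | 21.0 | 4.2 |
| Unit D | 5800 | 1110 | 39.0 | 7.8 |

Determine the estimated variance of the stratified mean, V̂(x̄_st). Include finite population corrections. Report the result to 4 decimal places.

V̂(x̄_st) = Σ W_h² (1 − n_h/N_h) s_h²/n_h, with W_h = N_h/N and N = 12700:
  stratum Unit A: (1600/12700)²·(1 − 99/1600)·4.9²/99 = 0.00361119
  stratum Unit B: (4500/12700)²·(1 − 831/4500)·2.3²/831 = 0.00065164
  stratum Unit C: (800/12700)²·(1 − 105/800)·4.2²/105 = 0.000579131
  stratum Unit D: (5800/12700)²·(1 − 1110/5800)·7.8²/1110 = 0.00924399
V̂(x̄_st) = 0.014086

V̂(x̄_st) ≈ 0.0141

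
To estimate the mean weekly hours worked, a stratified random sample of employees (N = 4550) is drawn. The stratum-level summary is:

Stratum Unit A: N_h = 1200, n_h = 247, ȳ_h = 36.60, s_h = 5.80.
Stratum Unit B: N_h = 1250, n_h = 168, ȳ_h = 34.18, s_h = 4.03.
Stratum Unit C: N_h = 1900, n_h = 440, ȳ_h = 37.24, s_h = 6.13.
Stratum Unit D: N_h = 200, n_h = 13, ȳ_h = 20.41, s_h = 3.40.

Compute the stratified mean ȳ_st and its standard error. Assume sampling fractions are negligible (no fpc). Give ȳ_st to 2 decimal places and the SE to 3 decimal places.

ȳ_st = Σ W_h ȳ_h = (1200·36.60 + 1250·34.18 + 1900·37.24 + 200·20.41)/4550 = 35.49077
V̂(ȳ_st) = Σ W_h² s_h²/n_h, with W_h = N_h/N and N = 4550:
  stratum Unit A: (1200/4550)²·5.80²/247 = 0.00947324
  stratum Unit B: (1250/4550)²·4.03²/168 = 0.00729622
  stratum Unit C: (1900/4550)²·6.13²/440 = 0.014892
  stratum Unit D: (200/4550)²·3.40²/13 = 0.00171811
V̂(ȳ_st) = 0.0333796
SE(ȳ_st) = √0.0333796 = 0.182701

ȳ_st ≈ 35.49, SE ≈ 0.183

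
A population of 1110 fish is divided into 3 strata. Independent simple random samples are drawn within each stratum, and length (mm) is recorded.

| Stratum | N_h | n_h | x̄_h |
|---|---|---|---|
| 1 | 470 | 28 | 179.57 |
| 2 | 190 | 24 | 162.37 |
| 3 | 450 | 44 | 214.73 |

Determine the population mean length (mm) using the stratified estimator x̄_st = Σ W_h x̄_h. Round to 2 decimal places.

x̄_st ≈ 190.88

N = Σ N_h = 1110. Stratum weights W_h = N_h/N.
x̄_st = (470·179.57 + 190·162.37 + 450·214.73) / 1110 = 190.8799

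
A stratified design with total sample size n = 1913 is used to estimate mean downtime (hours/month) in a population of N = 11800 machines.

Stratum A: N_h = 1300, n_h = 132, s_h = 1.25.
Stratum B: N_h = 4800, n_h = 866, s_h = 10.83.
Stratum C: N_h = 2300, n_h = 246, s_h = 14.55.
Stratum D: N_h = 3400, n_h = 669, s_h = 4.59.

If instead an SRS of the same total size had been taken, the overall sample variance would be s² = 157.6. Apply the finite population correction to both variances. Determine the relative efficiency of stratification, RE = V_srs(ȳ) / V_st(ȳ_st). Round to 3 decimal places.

RE ≈ 1.386

V̂(ȳ_st) = Σ W_h² (1 − n_h/N_h) s_h²/n_h, with W_h = N_h/N and N = 11800:
  stratum A: (1300/11800)²·(1 − 132/1300)·1.25²/132 = 0.000129083
  stratum B: (4800/11800)²·(1 − 866/4800)·10.83²/866 = 0.0183675
  stratum C: (2300/11800)²·(1 − 246/2300)·14.55²/246 = 0.0291981
  stratum D: (3400/11800)²·(1 − 669/3400)·4.59²/669 = 0.00210008
V_st = 0.0497948
V_srs = (1 − 1913/11800)·157.6/1913 = 0.0690278
Relative efficiency = V_srs / V_st = 0.0690278/0.0497948 = 1.3862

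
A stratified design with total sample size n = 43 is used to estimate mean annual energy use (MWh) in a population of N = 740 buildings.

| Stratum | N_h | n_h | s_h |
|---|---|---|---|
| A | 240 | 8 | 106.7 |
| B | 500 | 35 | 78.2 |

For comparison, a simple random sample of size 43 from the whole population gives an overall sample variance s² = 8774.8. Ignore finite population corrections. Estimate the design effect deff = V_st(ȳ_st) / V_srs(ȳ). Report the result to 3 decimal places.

deff ≈ 1.124

V̂(ȳ_st) = Σ W_h² s_h²/n_h, with W_h = N_h/N and N = 740:
  stratum A: (240/740)²·106.7²/8 = 149.692
  stratum B: (500/740)²·78.2²/35 = 79.7668
V_st = 229.459
V_srs = s²/n = 8774.8/43 = 204.065
deff = V_st / V_srs = 229.459/204.065 = 1.1244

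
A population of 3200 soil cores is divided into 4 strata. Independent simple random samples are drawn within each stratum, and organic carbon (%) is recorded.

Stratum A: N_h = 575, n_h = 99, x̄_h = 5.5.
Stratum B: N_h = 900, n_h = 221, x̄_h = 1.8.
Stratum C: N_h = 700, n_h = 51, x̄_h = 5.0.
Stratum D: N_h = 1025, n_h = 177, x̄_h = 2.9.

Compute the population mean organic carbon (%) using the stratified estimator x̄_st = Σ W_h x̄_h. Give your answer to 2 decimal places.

N = Σ N_h = 3200. Stratum weights W_h = N_h/N.
x̄_st = (575·5.5 + 900·1.8 + 700·5.0 + 1025·2.9) / 3200 = 3.5172

x̄_st ≈ 3.52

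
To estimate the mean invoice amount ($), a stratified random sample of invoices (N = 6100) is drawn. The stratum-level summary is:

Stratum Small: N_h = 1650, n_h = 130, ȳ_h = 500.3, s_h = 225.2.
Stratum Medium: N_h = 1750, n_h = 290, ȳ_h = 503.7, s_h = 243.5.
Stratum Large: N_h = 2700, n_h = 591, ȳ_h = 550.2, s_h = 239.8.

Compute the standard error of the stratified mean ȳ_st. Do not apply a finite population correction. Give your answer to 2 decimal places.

SE(ȳ_st) ≈ 8.03

V̂(ȳ_st) = Σ W_h² s_h²/n_h, with W_h = N_h/N and N = 6100:
  stratum Small: (1650/6100)²·225.2²/130 = 28.5431
  stratum Medium: (1750/6100)²·243.5²/290 = 16.8274
  stratum Large: (2700/6100)²·239.8²/591 = 19.0625
V̂(ȳ_st) = 64.433
SE(ȳ_st) = √64.433 = 8.02701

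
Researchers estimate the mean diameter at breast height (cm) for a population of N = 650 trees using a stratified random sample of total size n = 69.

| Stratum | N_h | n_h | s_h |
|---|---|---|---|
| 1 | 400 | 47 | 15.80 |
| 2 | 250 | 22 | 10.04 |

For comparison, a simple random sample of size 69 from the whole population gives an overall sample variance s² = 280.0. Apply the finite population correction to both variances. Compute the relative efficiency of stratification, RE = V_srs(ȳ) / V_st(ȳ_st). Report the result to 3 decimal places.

RE ≈ 1.516

V̂(ȳ_st) = Σ W_h² (1 − n_h/N_h) s_h²/n_h, with W_h = N_h/N and N = 650:
  stratum 1: (400/650)²·(1 − 47/400)·15.80²/47 = 1.77511
  stratum 2: (250/650)²·(1 − 22/250)·10.04²/22 = 0.618149
V_st = 2.39325
V_srs = (1 − 69/650)·280.0/69 = 3.6272
Relative efficiency = V_srs / V_st = 3.6272/2.39325 = 1.5156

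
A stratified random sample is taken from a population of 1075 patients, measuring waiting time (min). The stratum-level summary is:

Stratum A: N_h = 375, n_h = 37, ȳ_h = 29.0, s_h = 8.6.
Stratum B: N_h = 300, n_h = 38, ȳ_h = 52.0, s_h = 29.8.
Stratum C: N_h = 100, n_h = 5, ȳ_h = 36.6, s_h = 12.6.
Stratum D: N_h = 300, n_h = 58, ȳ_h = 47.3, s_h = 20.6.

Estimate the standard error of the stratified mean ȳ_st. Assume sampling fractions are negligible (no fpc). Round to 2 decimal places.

V̂(ȳ_st) = Σ W_h² s_h²/n_h, with W_h = N_h/N and N = 1075:
  stratum A: (375/1075)²·8.6²/37 = 0.243243
  stratum B: (300/1075)²·29.8²/38 = 1.82001
  stratum C: (100/1075)²·12.6²/5 = 0.27476
  stratum D: (300/1075)²·20.6²/58 = 0.569813
V̂(ȳ_st) = 2.90783
SE(ȳ_st) = √2.90783 = 1.70524

SE(ȳ_st) ≈ 1.71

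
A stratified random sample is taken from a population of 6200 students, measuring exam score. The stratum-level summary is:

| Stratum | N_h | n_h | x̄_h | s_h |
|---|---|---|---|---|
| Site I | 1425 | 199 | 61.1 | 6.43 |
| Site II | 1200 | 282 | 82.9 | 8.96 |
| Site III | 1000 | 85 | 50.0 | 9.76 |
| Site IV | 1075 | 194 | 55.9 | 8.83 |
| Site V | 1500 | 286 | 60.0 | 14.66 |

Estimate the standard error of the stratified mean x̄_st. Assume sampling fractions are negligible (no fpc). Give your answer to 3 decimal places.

V̂(x̄_st) = Σ W_h² s_h²/n_h, with W_h = N_h/N and N = 6200:
  stratum Site I: (1425/6200)²·6.43²/199 = 0.0109753
  stratum Site II: (1200/6200)²·8.96²/282 = 0.0106646
  stratum Site III: (1000/6200)²·9.76²/85 = 0.0291539
  stratum Site IV: (1075/6200)²·8.83²/194 = 0.0120824
  stratum Site V: (1500/6200)²·14.66²/286 = 0.0439846
V̂(x̄_st) = 0.106861
SE(x̄_st) = √0.106861 = 0.326896

SE(x̄_st) ≈ 0.327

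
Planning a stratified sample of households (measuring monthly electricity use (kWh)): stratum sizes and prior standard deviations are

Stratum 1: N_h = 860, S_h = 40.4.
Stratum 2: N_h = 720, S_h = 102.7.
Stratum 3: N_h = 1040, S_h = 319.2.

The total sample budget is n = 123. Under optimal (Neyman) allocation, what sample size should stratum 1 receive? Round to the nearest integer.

Neyman allocation: n_h = n · N_h S_h / Σ N_i S_i, with n = 123.
  stratum 1: N_h·S_h = 860·40.4 = 34744.00
  stratum 2: N_h·S_h = 720·102.7 = 73944.00
  stratum 3: N_h·S_h = 1040·319.2 = 331968.00
Σ N_h S_h = 440656.00
n for stratum 1 = 123·34744.00/440656.00 = 9.698 → 10

10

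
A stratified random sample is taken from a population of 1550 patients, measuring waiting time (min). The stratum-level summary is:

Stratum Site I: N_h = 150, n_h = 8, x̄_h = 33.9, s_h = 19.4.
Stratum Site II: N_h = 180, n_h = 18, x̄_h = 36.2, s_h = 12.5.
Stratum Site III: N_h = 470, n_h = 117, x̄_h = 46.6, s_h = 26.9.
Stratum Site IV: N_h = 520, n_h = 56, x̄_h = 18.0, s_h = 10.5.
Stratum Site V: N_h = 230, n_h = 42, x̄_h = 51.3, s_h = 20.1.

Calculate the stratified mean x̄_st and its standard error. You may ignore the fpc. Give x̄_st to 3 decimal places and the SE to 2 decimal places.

x̄_st ≈ 35.266, SE ≈ 1.25

x̄_st = Σ W_h x̄_h = (150·33.9 + 180·36.2 + 470·46.6 + 520·18.0 + 230·51.3)/1550 = 35.26581
V̂(x̄_st) = Σ W_h² s_h²/n_h, with W_h = N_h/N and N = 1550:
  stratum Site I: (150/1550)²·19.4²/8 = 0.440588
  stratum Site II: (180/1550)²·12.5²/18 = 0.117066
  stratum Site III: (470/1550)²·26.9²/117 = 0.568658
  stratum Site IV: (520/1550)²·10.5²/56 = 0.221582
  stratum Site V: (230/1550)²·20.1²/42 = 0.211804
V̂(x̄_st) = 1.5597
SE(x̄_st) = √1.5597 = 1.24888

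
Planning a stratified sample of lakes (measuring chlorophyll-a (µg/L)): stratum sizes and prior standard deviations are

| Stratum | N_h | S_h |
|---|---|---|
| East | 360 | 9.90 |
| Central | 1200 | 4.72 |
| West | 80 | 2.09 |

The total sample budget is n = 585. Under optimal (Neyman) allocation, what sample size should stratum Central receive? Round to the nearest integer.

Neyman allocation: n_h = n · N_h S_h / Σ N_i S_i, with n = 585.
  stratum East: N_h·S_h = 360·9.90 = 3564.00
  stratum Central: N_h·S_h = 1200·4.72 = 5664.00
  stratum West: N_h·S_h = 80·2.09 = 167.20
Σ N_h S_h = 9395.20
n for stratum Central = 585·5664.00/9395.20 = 352.674 → 353

353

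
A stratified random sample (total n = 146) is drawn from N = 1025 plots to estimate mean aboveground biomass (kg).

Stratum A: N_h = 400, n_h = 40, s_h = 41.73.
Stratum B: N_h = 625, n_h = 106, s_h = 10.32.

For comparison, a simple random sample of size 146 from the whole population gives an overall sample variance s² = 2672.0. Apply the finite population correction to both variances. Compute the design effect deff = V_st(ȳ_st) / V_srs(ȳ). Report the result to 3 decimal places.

V̂(ȳ_st) = Σ W_h² (1 − n_h/N_h) s_h²/n_h, with W_h = N_h/N and N = 1025:
  stratum A: (400/1025)²·(1 − 40/400)·41.73²/40 = 5.96694
  stratum B: (625/1025)²·(1 − 106/625)·10.32²/106 = 0.310208
V_st = 6.27715
V_srs = (1 − 146/1025)·2672.0/146 = 15.6945
deff = V_st / V_srs = 6.27715/15.6945 = 0.4000

deff ≈ 0.400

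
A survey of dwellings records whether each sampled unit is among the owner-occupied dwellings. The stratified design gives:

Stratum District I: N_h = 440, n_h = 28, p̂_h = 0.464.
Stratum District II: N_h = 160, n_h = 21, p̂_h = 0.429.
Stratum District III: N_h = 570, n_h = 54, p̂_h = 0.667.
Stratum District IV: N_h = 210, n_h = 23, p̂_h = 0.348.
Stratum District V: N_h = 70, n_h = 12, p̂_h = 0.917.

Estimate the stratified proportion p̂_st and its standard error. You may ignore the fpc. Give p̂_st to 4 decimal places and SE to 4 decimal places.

N = 1450; stratum weights W_h = N_h/N.
p̂_st = Σ W_h p̂_h = (440·0.464 + 160·0.429 + 570·0.667 + 210·0.348 + 70·0.917)/1450 = 0.54501
V̂(p̂_st) = Σ W_h² p̂_h(1−p̂_h)/(n_h−1):
  stratum District I: (440/1450)²·0.464·0.536/27 = 0.000848181
  stratum District II: (160/1450)²·0.429·0.571/20 = 0.000149131
  stratum District III: (570/1450)²·0.667·0.333/53 = 0.000647602
  stratum District IV: (210/1450)²·0.348·0.652/22 = 0.000216325
  stratum District V: (70/1450)²·0.917·0.083/11 = 1.61256e-05
V̂(p̂_st) = 0.00187736; SE = √V̂ = 0.0433286

p̂_st ≈ 0.5450, SE ≈ 0.0433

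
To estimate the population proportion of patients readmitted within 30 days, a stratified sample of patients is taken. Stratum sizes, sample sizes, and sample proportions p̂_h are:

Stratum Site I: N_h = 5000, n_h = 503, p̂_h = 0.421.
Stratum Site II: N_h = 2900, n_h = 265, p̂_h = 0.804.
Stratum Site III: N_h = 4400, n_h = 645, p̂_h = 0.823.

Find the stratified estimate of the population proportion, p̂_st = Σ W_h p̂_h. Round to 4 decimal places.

N = 12300; stratum weights W_h = N_h/N.
p̂_st = Σ W_h p̂_h = (5000·0.421 + 2900·0.804 + 4400·0.823)/12300 = 0.65511

p̂_st ≈ 0.6551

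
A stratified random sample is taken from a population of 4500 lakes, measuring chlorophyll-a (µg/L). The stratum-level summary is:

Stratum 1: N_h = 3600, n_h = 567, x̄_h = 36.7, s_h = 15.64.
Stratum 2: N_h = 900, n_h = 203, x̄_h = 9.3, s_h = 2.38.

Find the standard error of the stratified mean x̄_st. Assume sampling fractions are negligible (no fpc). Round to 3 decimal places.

SE(x̄_st) ≈ 0.527

V̂(x̄_st) = Σ W_h² s_h²/n_h, with W_h = N_h/N and N = 4500:
  stratum 1: (3600/4500)²·15.64²/567 = 0.276103
  stratum 2: (900/4500)²·2.38²/203 = 0.00111614
V̂(x̄_st) = 0.277219
SE(x̄_st) = √0.277219 = 0.526516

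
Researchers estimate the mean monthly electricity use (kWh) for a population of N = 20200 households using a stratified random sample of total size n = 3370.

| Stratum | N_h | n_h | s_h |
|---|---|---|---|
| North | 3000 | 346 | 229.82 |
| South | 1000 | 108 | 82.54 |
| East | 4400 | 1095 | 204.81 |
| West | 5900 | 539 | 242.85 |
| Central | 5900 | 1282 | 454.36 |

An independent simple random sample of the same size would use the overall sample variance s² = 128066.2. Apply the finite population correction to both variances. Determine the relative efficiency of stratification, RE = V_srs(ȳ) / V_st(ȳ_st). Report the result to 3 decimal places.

RE ≈ 1.335

V̂(ȳ_st) = Σ W_h² (1 − n_h/N_h) s_h²/n_h, with W_h = N_h/N and N = 20200:
  stratum North: (3000/20200)²·(1 − 346/3000)·229.82²/346 = 2.97865
  stratum South: (1000/20200)²·(1 − 108/1000)·82.54²/108 = 0.137901
  stratum East: (4400/20200)²·(1 − 1095/4400)·204.81²/1095 = 1.36524
  stratum West: (5900/20200)²·(1 − 539/5900)·242.85²/539 = 8.48169
  stratum Central: (5900/20200)²·(1 − 1282/5900)·454.36²/1282 = 10.7526
V_st = 23.7161
V_srs = (1 − 3370/20200)·128066.2/3370 = 31.6619
Relative efficiency = V_srs / V_st = 31.6619/23.7161 = 1.3350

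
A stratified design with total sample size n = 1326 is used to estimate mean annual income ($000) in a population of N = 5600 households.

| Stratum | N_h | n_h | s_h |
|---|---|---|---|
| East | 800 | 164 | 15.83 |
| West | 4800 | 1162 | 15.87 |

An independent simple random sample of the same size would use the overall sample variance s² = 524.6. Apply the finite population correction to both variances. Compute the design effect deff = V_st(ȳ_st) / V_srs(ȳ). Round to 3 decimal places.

V̂(ȳ_st) = Σ W_h² (1 − n_h/N_h) s_h²/n_h, with W_h = N_h/N and N = 5600:
  stratum East: (800/5600)²·(1 − 164/800)·15.83²/164 = 0.0247907
  stratum West: (4800/5600)²·(1 − 1162/4800)·15.87²/1162 = 0.120691
V_st = 0.145482
V_srs = (1 − 1326/5600)·524.6/1326 = 0.301947
deff = V_st / V_srs = 0.145482/0.301947 = 0.4818

deff ≈ 0.482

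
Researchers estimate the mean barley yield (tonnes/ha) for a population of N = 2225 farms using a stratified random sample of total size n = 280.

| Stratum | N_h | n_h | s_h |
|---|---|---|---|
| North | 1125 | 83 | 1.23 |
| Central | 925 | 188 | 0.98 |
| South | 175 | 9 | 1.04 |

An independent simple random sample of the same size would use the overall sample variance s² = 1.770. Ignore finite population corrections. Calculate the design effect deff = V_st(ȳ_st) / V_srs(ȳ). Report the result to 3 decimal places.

V̂(ȳ_st) = Σ W_h² s_h²/n_h, with W_h = N_h/N and N = 2225:
  stratum North: (1125/2225)²·1.23²/83 = 0.00465991
  stratum Central: (925/2225)²·0.98²/188 = 0.000882913
  stratum South: (175/2225)²·1.04²/9 = 0.00074343
V_st = 0.00628625
V_srs = s²/n = 1.770/280 = 0.00632143
deff = V_st / V_srs = 0.00628625/0.00632143 = 0.9944

deff ≈ 0.994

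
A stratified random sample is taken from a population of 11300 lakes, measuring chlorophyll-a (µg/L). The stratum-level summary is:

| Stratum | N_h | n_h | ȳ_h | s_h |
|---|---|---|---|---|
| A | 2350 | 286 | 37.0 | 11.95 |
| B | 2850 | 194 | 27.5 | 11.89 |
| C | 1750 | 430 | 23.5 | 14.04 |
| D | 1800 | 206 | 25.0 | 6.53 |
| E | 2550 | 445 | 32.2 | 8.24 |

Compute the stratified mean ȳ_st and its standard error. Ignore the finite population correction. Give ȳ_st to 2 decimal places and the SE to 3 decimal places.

ȳ_st ≈ 29.52, SE ≈ 0.303

ȳ_st = Σ W_h ȳ_h = (2350·37.0 + 2850·27.5 + 1750·23.5 + 1800·25.0 + 2550·32.2)/11300 = 29.51858
V̂(ȳ_st) = Σ W_h² s_h²/n_h, with W_h = N_h/N and N = 11300:
  stratum A: (2350/11300)²·11.95²/286 = 0.0215948
  stratum B: (2850/11300)²·11.89²/194 = 0.0463548
  stratum C: (1750/11300)²·14.04²/430 = 0.0109947
  stratum D: (1800/11300)²·6.53²/206 = 0.00525227
  stratum E: (2550/11300)²·8.24²/445 = 0.00776994
V̂(ȳ_st) = 0.0919665
SE(ȳ_st) = √0.0919665 = 0.30326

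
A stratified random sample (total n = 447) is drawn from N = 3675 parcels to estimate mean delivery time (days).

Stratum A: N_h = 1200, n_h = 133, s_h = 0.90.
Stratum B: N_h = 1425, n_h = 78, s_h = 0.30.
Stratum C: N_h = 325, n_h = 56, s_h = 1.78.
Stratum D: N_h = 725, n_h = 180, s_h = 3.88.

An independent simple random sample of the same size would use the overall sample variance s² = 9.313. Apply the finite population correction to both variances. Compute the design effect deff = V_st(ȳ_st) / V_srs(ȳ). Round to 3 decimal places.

V̂(ȳ_st) = Σ W_h² (1 − n_h/N_h) s_h²/n_h, with W_h = N_h/N and N = 3675:
  stratum A: (1200/3675)²·(1 − 133/1200)·0.90²/133 = 0.000577383
  stratum B: (1425/3675)²·(1 − 78/1425)·0.30²/78 = 0.000163989
  stratum C: (325/3675)²·(1 − 56/325)·1.78²/56 = 0.000366246
  stratum D: (725/3675)²·(1 − 180/725)·3.88²/180 = 0.00244687
V_st = 0.00355449
V_srs = (1 − 447/3675)·9.313/447 = 0.0183003
deff = V_st / V_srs = 0.00355449/0.0183003 = 0.1942

deff ≈ 0.194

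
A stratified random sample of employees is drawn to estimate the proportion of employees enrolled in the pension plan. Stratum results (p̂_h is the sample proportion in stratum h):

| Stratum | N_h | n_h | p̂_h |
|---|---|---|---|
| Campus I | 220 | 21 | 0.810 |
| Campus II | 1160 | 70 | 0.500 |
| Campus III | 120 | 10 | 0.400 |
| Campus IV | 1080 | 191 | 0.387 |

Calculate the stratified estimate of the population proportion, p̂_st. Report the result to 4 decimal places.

p̂_st ≈ 0.4745

N = 2580; stratum weights W_h = N_h/N.
p̂_st = Σ W_h p̂_h = (220·0.810 + 1160·0.500 + 120·0.400 + 1080·0.387)/2580 = 0.47448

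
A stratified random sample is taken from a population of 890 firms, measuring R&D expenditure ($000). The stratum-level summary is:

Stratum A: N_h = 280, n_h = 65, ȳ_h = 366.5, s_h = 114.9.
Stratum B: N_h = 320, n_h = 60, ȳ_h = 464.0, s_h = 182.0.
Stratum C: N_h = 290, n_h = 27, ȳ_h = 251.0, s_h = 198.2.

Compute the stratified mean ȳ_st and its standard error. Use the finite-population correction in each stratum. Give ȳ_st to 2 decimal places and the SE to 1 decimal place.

ȳ_st = Σ W_h ȳ_h = (280·366.5 + 320·464.0 + 290·251.0)/890 = 363.92135
V̂(ȳ_st) = Σ W_h² (1 − n_h/N_h) s_h²/n_h, with W_h = N_h/N and N = 890:
  stratum A: (280/890)²·(1 − 65/280)·114.9²/65 = 15.4363
  stratum B: (320/890)²·(1 − 60/320)·182.0²/60 = 57.9876
  stratum C: (290/890)²·(1 − 27/290)·198.2²/27 = 140.093
V̂(ȳ_st) = 213.517
SE(ȳ_st) = √213.517 = 14.6122

ȳ_st ≈ 363.92, SE ≈ 14.6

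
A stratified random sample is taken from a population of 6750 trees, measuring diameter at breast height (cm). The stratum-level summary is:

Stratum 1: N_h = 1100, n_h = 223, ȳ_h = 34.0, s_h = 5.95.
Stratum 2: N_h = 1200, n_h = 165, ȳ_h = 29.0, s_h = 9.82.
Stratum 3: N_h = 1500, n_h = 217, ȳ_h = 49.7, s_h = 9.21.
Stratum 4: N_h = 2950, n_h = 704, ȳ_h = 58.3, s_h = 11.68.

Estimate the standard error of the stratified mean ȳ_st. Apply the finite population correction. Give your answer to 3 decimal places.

SE(ȳ_st) ≈ 0.253

V̂(ȳ_st) = Σ W_h² (1 − n_h/N_h) s_h²/n_h, with W_h = N_h/N and N = 6750:
  stratum 1: (1100/6750)²·(1 − 223/1100)·5.95²/223 = 0.00336135
  stratum 2: (1200/6750)²·(1 − 165/1200)·9.82²/165 = 0.0159314
  stratum 3: (1500/6750)²·(1 − 217/1500)·9.21²/217 = 0.0165109
  stratum 4: (2950/6750)²·(1 − 704/2950)·11.68²/704 = 0.0281798
V̂(ȳ_st) = 0.0639833
SE(ȳ_st) = √0.0639833 = 0.252949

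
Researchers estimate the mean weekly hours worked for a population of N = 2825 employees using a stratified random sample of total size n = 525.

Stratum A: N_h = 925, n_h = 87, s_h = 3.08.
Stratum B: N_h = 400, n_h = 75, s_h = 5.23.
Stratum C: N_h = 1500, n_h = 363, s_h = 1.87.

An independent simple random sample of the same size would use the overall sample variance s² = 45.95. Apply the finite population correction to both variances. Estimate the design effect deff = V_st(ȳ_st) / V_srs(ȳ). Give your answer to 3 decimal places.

deff ≈ 0.261

V̂(ȳ_st) = Σ W_h² (1 − n_h/N_h) s_h²/n_h, with W_h = N_h/N and N = 2825:
  stratum A: (925/2825)²·(1 − 87/925)·3.08²/87 = 0.0105909
  stratum B: (400/2825)²·(1 − 75/400)·5.23²/75 = 0.00594085
  stratum C: (1500/2825)²·(1 − 363/1500)·1.87²/363 = 0.00205869
V_st = 0.0185904
V_srs = (1 − 525/2825)·45.95/525 = 0.0712583
deff = V_st / V_srs = 0.0185904/0.0712583 = 0.2609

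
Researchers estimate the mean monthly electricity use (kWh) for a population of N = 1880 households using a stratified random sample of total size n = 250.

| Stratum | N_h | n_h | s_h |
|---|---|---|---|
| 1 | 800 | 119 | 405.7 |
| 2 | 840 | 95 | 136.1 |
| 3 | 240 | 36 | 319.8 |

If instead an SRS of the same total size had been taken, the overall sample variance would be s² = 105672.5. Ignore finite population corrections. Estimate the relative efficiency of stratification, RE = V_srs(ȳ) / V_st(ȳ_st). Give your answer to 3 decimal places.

V̂(ȳ_st) = Σ W_h² s_h²/n_h, with W_h = N_h/N and N = 1880:
  stratum 1: (800/1880)²·405.7²/119 = 250.454
  stratum 2: (840/1880)²·136.1²/95 = 38.9256
  stratum 3: (240/1880)²·319.8²/36 = 46.2979
V_st = 335.677
V_srs = s²/n = 105672.5/250 = 422.69
Relative efficiency = V_srs / V_st = 422.69/335.677 = 1.2592

RE ≈ 1.259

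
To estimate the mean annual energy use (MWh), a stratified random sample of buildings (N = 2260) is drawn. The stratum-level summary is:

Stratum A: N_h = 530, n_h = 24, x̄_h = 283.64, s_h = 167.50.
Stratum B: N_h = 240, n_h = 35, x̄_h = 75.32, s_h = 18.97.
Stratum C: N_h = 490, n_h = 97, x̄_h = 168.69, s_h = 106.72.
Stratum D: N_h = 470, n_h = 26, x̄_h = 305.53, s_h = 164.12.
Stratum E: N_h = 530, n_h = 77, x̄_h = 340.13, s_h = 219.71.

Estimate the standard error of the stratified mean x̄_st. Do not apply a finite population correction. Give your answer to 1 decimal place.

SE(x̄_st) ≈ 12.2

V̂(x̄_st) = Σ W_h² s_h²/n_h, with W_h = N_h/N and N = 2260:
  stratum A: (530/2260)²·167.50²/24 = 64.2915
  stratum B: (240/2260)²·18.97²/35 = 0.11595
  stratum C: (490/2260)²·106.72²/97 = 5.51944
  stratum D: (470/2260)²·164.12²/26 = 44.8052
  stratum E: (530/2260)²·219.71²/77 = 34.4781
V̂(x̄_st) = 149.21
SE(x̄_st) = √149.21 = 12.2152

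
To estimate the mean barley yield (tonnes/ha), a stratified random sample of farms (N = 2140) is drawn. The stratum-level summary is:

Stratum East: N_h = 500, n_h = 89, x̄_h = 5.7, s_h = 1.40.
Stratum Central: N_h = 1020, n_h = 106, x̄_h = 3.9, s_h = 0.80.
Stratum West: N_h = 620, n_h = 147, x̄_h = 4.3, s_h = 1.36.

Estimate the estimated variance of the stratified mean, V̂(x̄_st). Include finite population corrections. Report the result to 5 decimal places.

V̂(x̄_st) ≈ 0.00302

V̂(x̄_st) = Σ W_h² (1 − n_h/N_h) s_h²/n_h, with W_h = N_h/N and N = 2140:
  stratum East: (500/2140)²·(1 − 89/500)·1.40²/89 = 0.000988213
  stratum Central: (1020/2140)²·(1 − 106/1020)·0.80²/106 = 0.00122912
  stratum West: (620/2140)²·(1 − 147/620)·1.36²/147 = 0.000805723
V̂(x̄_st) = 0.00302305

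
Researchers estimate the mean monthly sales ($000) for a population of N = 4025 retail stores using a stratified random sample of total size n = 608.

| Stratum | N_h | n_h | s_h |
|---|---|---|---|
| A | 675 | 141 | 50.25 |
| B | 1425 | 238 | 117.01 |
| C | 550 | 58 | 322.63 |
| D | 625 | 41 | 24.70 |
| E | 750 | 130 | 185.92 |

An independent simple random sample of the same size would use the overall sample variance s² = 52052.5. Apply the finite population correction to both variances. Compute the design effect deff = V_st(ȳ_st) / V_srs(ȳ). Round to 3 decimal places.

V̂(ȳ_st) = Σ W_h² (1 − n_h/N_h) s_h²/n_h, with W_h = N_h/N and N = 4025:
  stratum A: (675/4025)²·(1 − 141/675)·50.25²/141 = 0.398443
  stratum B: (1425/4025)²·(1 − 238/1425)·117.01²/238 = 6.00624
  stratum C: (550/4025)²·(1 − 58/550)·322.63²/58 = 29.9763
  stratum D: (625/4025)²·(1 − 41/625)·24.70²/41 = 0.335252
  stratum E: (750/4025)²·(1 − 130/750)·185.92²/130 = 7.63185
V_st = 44.3481
V_srs = (1 − 608/4025)·52052.5/608 = 72.6804
deff = V_st / V_srs = 44.3481/72.6804 = 0.6102

deff ≈ 0.610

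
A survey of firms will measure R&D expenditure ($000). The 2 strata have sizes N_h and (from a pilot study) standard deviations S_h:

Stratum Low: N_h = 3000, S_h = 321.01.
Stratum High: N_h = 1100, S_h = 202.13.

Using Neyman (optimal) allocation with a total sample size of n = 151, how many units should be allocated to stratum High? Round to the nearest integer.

Neyman allocation: n_h = n · N_h S_h / Σ N_i S_i, with n = 151.
  stratum Low: N_h·S_h = 3000·321.01 = 963030.00
  stratum High: N_h·S_h = 1100·202.13 = 222343.00
Σ N_h S_h = 1185373.00
n for stratum High = 151·222343.00/1185373.00 = 28.323 → 28

28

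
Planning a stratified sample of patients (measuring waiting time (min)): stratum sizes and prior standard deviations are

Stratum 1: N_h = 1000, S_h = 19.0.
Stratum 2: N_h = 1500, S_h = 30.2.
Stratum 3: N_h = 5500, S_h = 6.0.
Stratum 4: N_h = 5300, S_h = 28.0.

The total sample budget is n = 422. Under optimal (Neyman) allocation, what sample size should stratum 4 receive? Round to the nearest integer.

255

Neyman allocation: n_h = n · N_h S_h / Σ N_i S_i, with n = 422.
  stratum 1: N_h·S_h = 1000·19.0 = 19000.00
  stratum 2: N_h·S_h = 1500·30.2 = 45300.00
  stratum 3: N_h·S_h = 5500·6.0 = 33000.00
  stratum 4: N_h·S_h = 5300·28.0 = 148400.00
Σ N_h S_h = 245700.00
n for stratum 4 = 422·148400.00/245700.00 = 254.883 → 255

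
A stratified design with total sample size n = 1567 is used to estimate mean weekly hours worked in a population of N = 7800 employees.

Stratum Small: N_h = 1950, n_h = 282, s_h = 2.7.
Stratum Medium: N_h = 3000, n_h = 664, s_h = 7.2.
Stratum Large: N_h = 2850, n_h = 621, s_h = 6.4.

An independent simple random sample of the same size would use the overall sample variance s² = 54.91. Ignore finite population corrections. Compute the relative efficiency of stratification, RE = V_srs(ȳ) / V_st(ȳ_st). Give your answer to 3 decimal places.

V̂(ȳ_st) = Σ W_h² s_h²/n_h, with W_h = N_h/N and N = 7800:
  stratum Small: (1950/7800)²·2.7²/282 = 0.00161569
  stratum Medium: (3000/7800)²·7.2²/664 = 0.0115492
  stratum Large: (2850/7800)²·6.4²/621 = 0.0088058
V_st = 0.0219706
V_srs = s²/n = 54.91/1567 = 0.0350415
Relative efficiency = V_srs / V_st = 0.0350415/0.0219706 = 1.5949

RE ≈ 1.595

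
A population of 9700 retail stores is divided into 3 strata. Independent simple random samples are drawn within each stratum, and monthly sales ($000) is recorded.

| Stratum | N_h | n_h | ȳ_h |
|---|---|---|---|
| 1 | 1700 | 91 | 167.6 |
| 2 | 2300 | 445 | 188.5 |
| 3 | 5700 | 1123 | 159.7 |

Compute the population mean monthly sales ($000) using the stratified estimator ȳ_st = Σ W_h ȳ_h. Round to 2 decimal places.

N = Σ N_h = 9700. Stratum weights W_h = N_h/N.
ȳ_st = (1700·167.6 + 2300·188.5 + 5700·159.7) / 9700 = 167.9134

ȳ_st ≈ 167.91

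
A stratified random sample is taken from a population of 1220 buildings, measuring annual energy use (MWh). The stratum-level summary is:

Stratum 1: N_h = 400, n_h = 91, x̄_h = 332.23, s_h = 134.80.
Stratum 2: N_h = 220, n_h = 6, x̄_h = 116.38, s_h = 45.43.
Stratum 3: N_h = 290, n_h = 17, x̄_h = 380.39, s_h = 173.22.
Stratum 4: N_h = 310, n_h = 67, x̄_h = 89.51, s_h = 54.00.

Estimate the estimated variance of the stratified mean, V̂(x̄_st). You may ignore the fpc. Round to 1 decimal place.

V̂(x̄_st) = Σ W_h² s_h²/n_h, with W_h = N_h/N and N = 1220:
  stratum 1: (400/1220)²·134.80²/91 = 21.4654
  stratum 2: (220/1220)²·45.43²/6 = 11.1856
  stratum 3: (290/1220)²·173.22²/17 = 99.7295
  stratum 4: (310/1220)²·54.00²/67 = 2.81007
V̂(x̄_st) = 135.191

V̂(x̄_st) ≈ 135.2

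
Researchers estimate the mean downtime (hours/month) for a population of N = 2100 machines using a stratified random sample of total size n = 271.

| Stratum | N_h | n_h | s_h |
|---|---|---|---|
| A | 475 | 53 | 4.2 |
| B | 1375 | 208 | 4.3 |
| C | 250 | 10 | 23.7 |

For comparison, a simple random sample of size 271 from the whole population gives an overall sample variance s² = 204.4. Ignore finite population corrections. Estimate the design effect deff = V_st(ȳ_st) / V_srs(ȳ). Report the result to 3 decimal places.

deff ≈ 1.129

V̂(ȳ_st) = Σ W_h² s_h²/n_h, with W_h = N_h/N and N = 2100:
  stratum A: (475/2100)²·4.2²/53 = 0.0170283
  stratum B: (1375/2100)²·4.3²/208 = 0.0381101
  stratum C: (250/2100)²·23.7²/10 = 0.796046
V_st = 0.851184
V_srs = s²/n = 204.4/271 = 0.754244
deff = V_st / V_srs = 0.851184/0.754244 = 1.1285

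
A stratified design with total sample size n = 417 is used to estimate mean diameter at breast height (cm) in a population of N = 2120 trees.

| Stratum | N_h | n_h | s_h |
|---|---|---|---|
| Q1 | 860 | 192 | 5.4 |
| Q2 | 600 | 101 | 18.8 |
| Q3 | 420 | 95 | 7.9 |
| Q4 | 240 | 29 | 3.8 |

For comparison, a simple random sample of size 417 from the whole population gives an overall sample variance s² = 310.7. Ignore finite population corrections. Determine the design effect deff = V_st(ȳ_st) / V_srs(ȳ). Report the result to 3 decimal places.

V̂(ȳ_st) = Σ W_h² s_h²/n_h, with W_h = N_h/N and N = 2120:
  stratum Q1: (860/2120)²·5.4²/192 = 0.0249926
  stratum Q2: (600/2120)²·18.8²/101 = 0.280301
  stratum Q3: (420/2120)²·7.9²/95 = 0.0257844
  stratum Q4: (240/2120)²·3.8²/29 = 0.00638146
V_st = 0.33746
V_srs = s²/n = 310.7/417 = 0.745084
deff = V_st / V_srs = 0.33746/0.745084 = 0.4529

deff ≈ 0.453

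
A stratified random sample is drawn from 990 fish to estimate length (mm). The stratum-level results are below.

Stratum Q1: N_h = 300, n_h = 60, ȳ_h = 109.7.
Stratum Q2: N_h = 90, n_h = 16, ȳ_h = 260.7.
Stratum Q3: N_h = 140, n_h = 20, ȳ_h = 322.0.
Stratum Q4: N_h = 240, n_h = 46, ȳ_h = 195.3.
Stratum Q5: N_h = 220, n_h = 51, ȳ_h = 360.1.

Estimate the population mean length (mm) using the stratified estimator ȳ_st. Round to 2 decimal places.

ȳ_st ≈ 229.85

N = Σ N_h = 990. Stratum weights W_h = N_h/N.
ȳ_st = (300·109.7 + 90·260.7 + 140·322.0 + 240·195.3 + 220·360.1) / 990 = 229.8455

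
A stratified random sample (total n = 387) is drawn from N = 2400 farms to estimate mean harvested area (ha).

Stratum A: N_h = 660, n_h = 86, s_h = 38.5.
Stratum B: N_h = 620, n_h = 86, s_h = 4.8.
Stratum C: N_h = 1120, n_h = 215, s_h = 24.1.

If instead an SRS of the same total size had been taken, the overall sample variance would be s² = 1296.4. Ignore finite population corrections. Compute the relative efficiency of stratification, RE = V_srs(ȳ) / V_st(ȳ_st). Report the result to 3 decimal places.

V̂(ȳ_st) = Σ W_h² s_h²/n_h, with W_h = N_h/N and N = 2400:
  stratum A: (660/2400)²·38.5²/86 = 1.30343
  stratum B: (620/2400)²·4.8²/86 = 0.0178791
  stratum C: (1120/2400)²·24.1²/215 = 0.588314
V_st = 1.90963
V_srs = s²/n = 1296.4/387 = 3.34987
Relative efficiency = V_srs / V_st = 3.34987/1.90963 = 1.7542

RE ≈ 1.754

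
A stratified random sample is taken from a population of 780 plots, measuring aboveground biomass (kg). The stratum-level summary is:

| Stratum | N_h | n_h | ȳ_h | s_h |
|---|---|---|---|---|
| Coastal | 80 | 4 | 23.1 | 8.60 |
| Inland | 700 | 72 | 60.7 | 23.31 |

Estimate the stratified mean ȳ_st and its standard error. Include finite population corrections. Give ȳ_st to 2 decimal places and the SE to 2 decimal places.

ȳ_st = Σ W_h ȳ_h = (80·23.1 + 700·60.7)/780 = 56.84359
V̂(ȳ_st) = Σ W_h² (1 − n_h/N_h) s_h²/n_h, with W_h = N_h/N and N = 780:
  stratum Coastal: (80/780)²·(1 − 4/80)·8.60²/4 = 0.184778
  stratum Inland: (700/780)²·(1 − 72/700)·23.31²/72 = 5.45281
V̂(ȳ_st) = 5.63759
SE(ȳ_st) = √5.63759 = 2.37436

ȳ_st ≈ 56.84, SE ≈ 2.37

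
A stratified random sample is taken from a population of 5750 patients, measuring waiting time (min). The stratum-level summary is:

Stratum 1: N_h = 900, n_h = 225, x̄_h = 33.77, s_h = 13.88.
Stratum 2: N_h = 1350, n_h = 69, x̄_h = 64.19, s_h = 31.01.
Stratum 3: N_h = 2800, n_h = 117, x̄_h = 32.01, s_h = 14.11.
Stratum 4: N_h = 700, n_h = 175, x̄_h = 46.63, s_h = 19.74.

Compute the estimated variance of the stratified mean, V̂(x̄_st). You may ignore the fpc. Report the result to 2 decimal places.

V̂(x̄_st) = Σ W_h² s_h²/n_h, with W_h = N_h/N and N = 5750:
  stratum 1: (900/5750)²·13.88²/225 = 0.0209771
  stratum 2: (1350/5750)²·31.01²/69 = 0.768221
  stratum 3: (2800/5750)²·14.11²/117 = 0.403505
  stratum 4: (700/5750)²·19.74²/175 = 0.0330002
V̂(x̄_st) = 1.2257

V̂(x̄_st) ≈ 1.23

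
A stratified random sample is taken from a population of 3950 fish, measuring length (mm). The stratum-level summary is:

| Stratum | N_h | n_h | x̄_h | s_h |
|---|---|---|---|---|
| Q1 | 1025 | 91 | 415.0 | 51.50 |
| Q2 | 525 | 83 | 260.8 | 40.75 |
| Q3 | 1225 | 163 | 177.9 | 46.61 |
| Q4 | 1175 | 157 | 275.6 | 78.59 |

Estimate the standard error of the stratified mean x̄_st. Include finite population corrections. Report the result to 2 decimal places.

SE(x̄_st) ≈ 2.49

V̂(x̄_st) = Σ W_h² (1 − n_h/N_h) s_h²/n_h, with W_h = N_h/N and N = 3950:
  stratum Q1: (1025/3950)²·(1 − 91/1025)·51.50²/91 = 1.78834
  stratum Q2: (525/3950)²·(1 − 83/525)·40.75²/83 = 0.297553
  stratum Q3: (1225/3950)²·(1 − 163/1225)·46.61²/163 = 1.11131
  stratum Q4: (1175/3950)²·(1 − 157/1175)·78.59²/157 = 3.01597
V̂(x̄_st) = 6.21317
SE(x̄_st) = √6.21317 = 2.49262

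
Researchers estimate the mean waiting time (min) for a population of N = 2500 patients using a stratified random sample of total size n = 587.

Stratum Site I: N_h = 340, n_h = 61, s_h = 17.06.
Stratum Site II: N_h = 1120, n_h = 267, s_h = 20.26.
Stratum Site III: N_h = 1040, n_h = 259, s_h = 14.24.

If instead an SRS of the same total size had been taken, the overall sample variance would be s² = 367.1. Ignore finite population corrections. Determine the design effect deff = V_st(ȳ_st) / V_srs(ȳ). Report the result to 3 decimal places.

V̂(ȳ_st) = Σ W_h² s_h²/n_h, with W_h = N_h/N and N = 2500:
  stratum Site I: (340/2500)²·17.06²/61 = 0.0882482
  stratum Site II: (1120/2500)²·20.26²/267 = 0.308549
  stratum Site III: (1040/2500)²·14.24²/259 = 0.13549
V_st = 0.532287
V_srs = s²/n = 367.1/587 = 0.625383
deff = V_st / V_srs = 0.532287/0.625383 = 0.8511

deff ≈ 0.851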